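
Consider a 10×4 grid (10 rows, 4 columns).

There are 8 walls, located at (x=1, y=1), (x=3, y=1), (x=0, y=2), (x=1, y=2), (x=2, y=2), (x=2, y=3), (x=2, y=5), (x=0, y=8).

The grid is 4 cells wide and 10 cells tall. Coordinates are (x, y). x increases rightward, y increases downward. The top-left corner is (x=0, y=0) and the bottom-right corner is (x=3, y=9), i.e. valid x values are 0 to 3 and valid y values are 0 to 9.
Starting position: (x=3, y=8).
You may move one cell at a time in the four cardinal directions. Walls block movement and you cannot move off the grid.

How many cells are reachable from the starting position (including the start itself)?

Answer: Reachable cells: 26

Derivation:
BFS flood-fill from (x=3, y=8):
  Distance 0: (x=3, y=8)
  Distance 1: (x=3, y=7), (x=2, y=8), (x=3, y=9)
  Distance 2: (x=3, y=6), (x=2, y=7), (x=1, y=8), (x=2, y=9)
  Distance 3: (x=3, y=5), (x=2, y=6), (x=1, y=7), (x=1, y=9)
  Distance 4: (x=3, y=4), (x=1, y=6), (x=0, y=7), (x=0, y=9)
  Distance 5: (x=3, y=3), (x=2, y=4), (x=1, y=5), (x=0, y=6)
  Distance 6: (x=3, y=2), (x=1, y=4), (x=0, y=5)
  Distance 7: (x=1, y=3), (x=0, y=4)
  Distance 8: (x=0, y=3)
Total reachable: 26 (grid has 32 open cells total)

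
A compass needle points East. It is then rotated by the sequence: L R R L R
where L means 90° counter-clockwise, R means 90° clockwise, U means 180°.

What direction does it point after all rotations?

Start: East
  L (left (90° counter-clockwise)) -> North
  R (right (90° clockwise)) -> East
  R (right (90° clockwise)) -> South
  L (left (90° counter-clockwise)) -> East
  R (right (90° clockwise)) -> South
Final: South

Answer: Final heading: South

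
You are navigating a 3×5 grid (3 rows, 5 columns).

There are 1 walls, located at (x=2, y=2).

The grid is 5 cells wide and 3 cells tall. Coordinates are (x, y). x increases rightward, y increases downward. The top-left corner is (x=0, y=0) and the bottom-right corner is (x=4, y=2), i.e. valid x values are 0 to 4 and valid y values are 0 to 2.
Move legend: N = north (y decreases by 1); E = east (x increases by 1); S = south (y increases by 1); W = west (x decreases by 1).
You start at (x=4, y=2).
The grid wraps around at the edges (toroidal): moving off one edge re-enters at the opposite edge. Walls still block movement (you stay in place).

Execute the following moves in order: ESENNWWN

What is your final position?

Answer: Final position: (x=4, y=0)

Derivation:
Start: (x=4, y=2)
  E (east): (x=4, y=2) -> (x=0, y=2)
  S (south): (x=0, y=2) -> (x=0, y=0)
  E (east): (x=0, y=0) -> (x=1, y=0)
  N (north): (x=1, y=0) -> (x=1, y=2)
  N (north): (x=1, y=2) -> (x=1, y=1)
  W (west): (x=1, y=1) -> (x=0, y=1)
  W (west): (x=0, y=1) -> (x=4, y=1)
  N (north): (x=4, y=1) -> (x=4, y=0)
Final: (x=4, y=0)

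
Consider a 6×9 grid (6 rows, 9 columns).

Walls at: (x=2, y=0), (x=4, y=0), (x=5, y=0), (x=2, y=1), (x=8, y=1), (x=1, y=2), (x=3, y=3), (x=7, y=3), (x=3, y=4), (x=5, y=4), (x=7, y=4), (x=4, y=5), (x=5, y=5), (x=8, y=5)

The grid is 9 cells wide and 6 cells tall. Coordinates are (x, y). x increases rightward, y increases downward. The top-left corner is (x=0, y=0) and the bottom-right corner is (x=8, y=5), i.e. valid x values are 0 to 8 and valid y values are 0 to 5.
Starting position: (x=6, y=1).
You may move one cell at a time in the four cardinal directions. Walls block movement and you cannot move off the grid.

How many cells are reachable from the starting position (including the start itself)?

Answer: Reachable cells: 40

Derivation:
BFS flood-fill from (x=6, y=1):
  Distance 0: (x=6, y=1)
  Distance 1: (x=6, y=0), (x=5, y=1), (x=7, y=1), (x=6, y=2)
  Distance 2: (x=7, y=0), (x=4, y=1), (x=5, y=2), (x=7, y=2), (x=6, y=3)
  Distance 3: (x=8, y=0), (x=3, y=1), (x=4, y=2), (x=8, y=2), (x=5, y=3), (x=6, y=4)
  Distance 4: (x=3, y=0), (x=3, y=2), (x=4, y=3), (x=8, y=3), (x=6, y=5)
  Distance 5: (x=2, y=2), (x=4, y=4), (x=8, y=4), (x=7, y=5)
  Distance 6: (x=2, y=3)
  Distance 7: (x=1, y=3), (x=2, y=4)
  Distance 8: (x=0, y=3), (x=1, y=4), (x=2, y=5)
  Distance 9: (x=0, y=2), (x=0, y=4), (x=1, y=5), (x=3, y=5)
  Distance 10: (x=0, y=1), (x=0, y=5)
  Distance 11: (x=0, y=0), (x=1, y=1)
  Distance 12: (x=1, y=0)
Total reachable: 40 (grid has 40 open cells total)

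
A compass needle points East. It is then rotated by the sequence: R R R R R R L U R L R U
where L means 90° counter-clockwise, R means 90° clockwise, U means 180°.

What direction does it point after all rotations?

Answer: Final heading: West

Derivation:
Start: East
  R (right (90° clockwise)) -> South
  R (right (90° clockwise)) -> West
  R (right (90° clockwise)) -> North
  R (right (90° clockwise)) -> East
  R (right (90° clockwise)) -> South
  R (right (90° clockwise)) -> West
  L (left (90° counter-clockwise)) -> South
  U (U-turn (180°)) -> North
  R (right (90° clockwise)) -> East
  L (left (90° counter-clockwise)) -> North
  R (right (90° clockwise)) -> East
  U (U-turn (180°)) -> West
Final: West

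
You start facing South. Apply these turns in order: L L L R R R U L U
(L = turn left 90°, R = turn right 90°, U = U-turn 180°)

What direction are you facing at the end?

Answer: Final heading: East

Derivation:
Start: South
  L (left (90° counter-clockwise)) -> East
  L (left (90° counter-clockwise)) -> North
  L (left (90° counter-clockwise)) -> West
  R (right (90° clockwise)) -> North
  R (right (90° clockwise)) -> East
  R (right (90° clockwise)) -> South
  U (U-turn (180°)) -> North
  L (left (90° counter-clockwise)) -> West
  U (U-turn (180°)) -> East
Final: East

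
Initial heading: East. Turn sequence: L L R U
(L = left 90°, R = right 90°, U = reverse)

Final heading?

Start: East
  L (left (90° counter-clockwise)) -> North
  L (left (90° counter-clockwise)) -> West
  R (right (90° clockwise)) -> North
  U (U-turn (180°)) -> South
Final: South

Answer: Final heading: South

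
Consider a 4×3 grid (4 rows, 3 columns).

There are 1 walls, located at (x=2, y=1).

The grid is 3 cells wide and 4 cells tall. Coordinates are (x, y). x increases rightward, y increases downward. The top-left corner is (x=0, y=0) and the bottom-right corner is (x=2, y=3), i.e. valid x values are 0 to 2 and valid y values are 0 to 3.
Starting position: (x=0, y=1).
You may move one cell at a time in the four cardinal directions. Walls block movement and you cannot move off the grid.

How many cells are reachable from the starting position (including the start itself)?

BFS flood-fill from (x=0, y=1):
  Distance 0: (x=0, y=1)
  Distance 1: (x=0, y=0), (x=1, y=1), (x=0, y=2)
  Distance 2: (x=1, y=0), (x=1, y=2), (x=0, y=3)
  Distance 3: (x=2, y=0), (x=2, y=2), (x=1, y=3)
  Distance 4: (x=2, y=3)
Total reachable: 11 (grid has 11 open cells total)

Answer: Reachable cells: 11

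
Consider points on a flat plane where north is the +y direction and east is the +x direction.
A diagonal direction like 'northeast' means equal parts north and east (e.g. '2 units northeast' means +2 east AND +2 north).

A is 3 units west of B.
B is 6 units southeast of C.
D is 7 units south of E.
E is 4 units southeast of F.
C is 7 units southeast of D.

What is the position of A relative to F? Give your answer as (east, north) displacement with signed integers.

Place F at the origin (east=0, north=0).
  E is 4 units southeast of F: delta (east=+4, north=-4); E at (east=4, north=-4).
  D is 7 units south of E: delta (east=+0, north=-7); D at (east=4, north=-11).
  C is 7 units southeast of D: delta (east=+7, north=-7); C at (east=11, north=-18).
  B is 6 units southeast of C: delta (east=+6, north=-6); B at (east=17, north=-24).
  A is 3 units west of B: delta (east=-3, north=+0); A at (east=14, north=-24).
Therefore A relative to F: (east=14, north=-24).

Answer: A is at (east=14, north=-24) relative to F.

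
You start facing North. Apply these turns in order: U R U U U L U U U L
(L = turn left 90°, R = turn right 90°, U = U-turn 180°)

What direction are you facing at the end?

Start: North
  U (U-turn (180°)) -> South
  R (right (90° clockwise)) -> West
  U (U-turn (180°)) -> East
  U (U-turn (180°)) -> West
  U (U-turn (180°)) -> East
  L (left (90° counter-clockwise)) -> North
  U (U-turn (180°)) -> South
  U (U-turn (180°)) -> North
  U (U-turn (180°)) -> South
  L (left (90° counter-clockwise)) -> East
Final: East

Answer: Final heading: East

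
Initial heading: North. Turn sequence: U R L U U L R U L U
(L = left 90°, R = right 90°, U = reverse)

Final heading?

Answer: Final heading: East

Derivation:
Start: North
  U (U-turn (180°)) -> South
  R (right (90° clockwise)) -> West
  L (left (90° counter-clockwise)) -> South
  U (U-turn (180°)) -> North
  U (U-turn (180°)) -> South
  L (left (90° counter-clockwise)) -> East
  R (right (90° clockwise)) -> South
  U (U-turn (180°)) -> North
  L (left (90° counter-clockwise)) -> West
  U (U-turn (180°)) -> East
Final: East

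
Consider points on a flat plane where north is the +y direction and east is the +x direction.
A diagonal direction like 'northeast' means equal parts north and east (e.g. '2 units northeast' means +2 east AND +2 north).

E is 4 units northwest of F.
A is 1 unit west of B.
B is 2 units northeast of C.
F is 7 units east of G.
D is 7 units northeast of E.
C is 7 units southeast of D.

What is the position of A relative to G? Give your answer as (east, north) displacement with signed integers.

Place G at the origin (east=0, north=0).
  F is 7 units east of G: delta (east=+7, north=+0); F at (east=7, north=0).
  E is 4 units northwest of F: delta (east=-4, north=+4); E at (east=3, north=4).
  D is 7 units northeast of E: delta (east=+7, north=+7); D at (east=10, north=11).
  C is 7 units southeast of D: delta (east=+7, north=-7); C at (east=17, north=4).
  B is 2 units northeast of C: delta (east=+2, north=+2); B at (east=19, north=6).
  A is 1 unit west of B: delta (east=-1, north=+0); A at (east=18, north=6).
Therefore A relative to G: (east=18, north=6).

Answer: A is at (east=18, north=6) relative to G.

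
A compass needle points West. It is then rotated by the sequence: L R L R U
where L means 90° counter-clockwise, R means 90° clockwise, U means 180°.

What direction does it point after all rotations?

Answer: Final heading: East

Derivation:
Start: West
  L (left (90° counter-clockwise)) -> South
  R (right (90° clockwise)) -> West
  L (left (90° counter-clockwise)) -> South
  R (right (90° clockwise)) -> West
  U (U-turn (180°)) -> East
Final: East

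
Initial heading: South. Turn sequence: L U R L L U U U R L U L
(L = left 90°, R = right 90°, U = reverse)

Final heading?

Start: South
  L (left (90° counter-clockwise)) -> East
  U (U-turn (180°)) -> West
  R (right (90° clockwise)) -> North
  L (left (90° counter-clockwise)) -> West
  L (left (90° counter-clockwise)) -> South
  U (U-turn (180°)) -> North
  U (U-turn (180°)) -> South
  U (U-turn (180°)) -> North
  R (right (90° clockwise)) -> East
  L (left (90° counter-clockwise)) -> North
  U (U-turn (180°)) -> South
  L (left (90° counter-clockwise)) -> East
Final: East

Answer: Final heading: East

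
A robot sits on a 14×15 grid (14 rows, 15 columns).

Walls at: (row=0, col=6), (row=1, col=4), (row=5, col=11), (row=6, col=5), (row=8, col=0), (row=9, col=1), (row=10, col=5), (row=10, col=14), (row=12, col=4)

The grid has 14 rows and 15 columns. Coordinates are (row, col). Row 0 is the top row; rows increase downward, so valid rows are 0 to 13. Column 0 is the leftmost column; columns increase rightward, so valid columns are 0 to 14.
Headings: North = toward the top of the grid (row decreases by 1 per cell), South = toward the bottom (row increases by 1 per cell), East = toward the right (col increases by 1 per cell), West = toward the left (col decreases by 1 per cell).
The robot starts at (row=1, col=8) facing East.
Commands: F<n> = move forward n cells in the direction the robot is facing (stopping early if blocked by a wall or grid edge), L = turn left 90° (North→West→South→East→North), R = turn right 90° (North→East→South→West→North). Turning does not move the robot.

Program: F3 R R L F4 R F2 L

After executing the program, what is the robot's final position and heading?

Start: (row=1, col=8), facing East
  F3: move forward 3, now at (row=1, col=11)
  R: turn right, now facing South
  R: turn right, now facing West
  L: turn left, now facing South
  F4: move forward 3/4 (blocked), now at (row=4, col=11)
  R: turn right, now facing West
  F2: move forward 2, now at (row=4, col=9)
  L: turn left, now facing South
Final: (row=4, col=9), facing South

Answer: Final position: (row=4, col=9), facing South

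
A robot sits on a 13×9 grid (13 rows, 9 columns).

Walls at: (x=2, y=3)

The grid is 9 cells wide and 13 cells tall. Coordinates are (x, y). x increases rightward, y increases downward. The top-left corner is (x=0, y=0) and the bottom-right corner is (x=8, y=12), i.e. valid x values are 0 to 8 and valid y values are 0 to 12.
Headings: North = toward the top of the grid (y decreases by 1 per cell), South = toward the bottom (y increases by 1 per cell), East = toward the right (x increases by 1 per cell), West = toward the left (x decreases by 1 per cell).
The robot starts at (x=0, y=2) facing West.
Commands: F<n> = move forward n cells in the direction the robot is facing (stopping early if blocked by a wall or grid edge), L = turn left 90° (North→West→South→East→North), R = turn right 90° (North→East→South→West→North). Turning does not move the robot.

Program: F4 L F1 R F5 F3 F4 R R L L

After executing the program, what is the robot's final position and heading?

Start: (x=0, y=2), facing West
  F4: move forward 0/4 (blocked), now at (x=0, y=2)
  L: turn left, now facing South
  F1: move forward 1, now at (x=0, y=3)
  R: turn right, now facing West
  F5: move forward 0/5 (blocked), now at (x=0, y=3)
  F3: move forward 0/3 (blocked), now at (x=0, y=3)
  F4: move forward 0/4 (blocked), now at (x=0, y=3)
  R: turn right, now facing North
  R: turn right, now facing East
  L: turn left, now facing North
  L: turn left, now facing West
Final: (x=0, y=3), facing West

Answer: Final position: (x=0, y=3), facing West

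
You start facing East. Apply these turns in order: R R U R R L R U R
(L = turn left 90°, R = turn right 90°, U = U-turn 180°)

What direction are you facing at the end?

Answer: Final heading: South

Derivation:
Start: East
  R (right (90° clockwise)) -> South
  R (right (90° clockwise)) -> West
  U (U-turn (180°)) -> East
  R (right (90° clockwise)) -> South
  R (right (90° clockwise)) -> West
  L (left (90° counter-clockwise)) -> South
  R (right (90° clockwise)) -> West
  U (U-turn (180°)) -> East
  R (right (90° clockwise)) -> South
Final: South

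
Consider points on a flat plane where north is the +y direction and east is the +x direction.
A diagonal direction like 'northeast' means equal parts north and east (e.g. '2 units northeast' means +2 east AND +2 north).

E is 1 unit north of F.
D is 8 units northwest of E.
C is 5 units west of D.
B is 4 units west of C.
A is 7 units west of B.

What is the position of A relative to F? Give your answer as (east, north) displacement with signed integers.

Place F at the origin (east=0, north=0).
  E is 1 unit north of F: delta (east=+0, north=+1); E at (east=0, north=1).
  D is 8 units northwest of E: delta (east=-8, north=+8); D at (east=-8, north=9).
  C is 5 units west of D: delta (east=-5, north=+0); C at (east=-13, north=9).
  B is 4 units west of C: delta (east=-4, north=+0); B at (east=-17, north=9).
  A is 7 units west of B: delta (east=-7, north=+0); A at (east=-24, north=9).
Therefore A relative to F: (east=-24, north=9).

Answer: A is at (east=-24, north=9) relative to F.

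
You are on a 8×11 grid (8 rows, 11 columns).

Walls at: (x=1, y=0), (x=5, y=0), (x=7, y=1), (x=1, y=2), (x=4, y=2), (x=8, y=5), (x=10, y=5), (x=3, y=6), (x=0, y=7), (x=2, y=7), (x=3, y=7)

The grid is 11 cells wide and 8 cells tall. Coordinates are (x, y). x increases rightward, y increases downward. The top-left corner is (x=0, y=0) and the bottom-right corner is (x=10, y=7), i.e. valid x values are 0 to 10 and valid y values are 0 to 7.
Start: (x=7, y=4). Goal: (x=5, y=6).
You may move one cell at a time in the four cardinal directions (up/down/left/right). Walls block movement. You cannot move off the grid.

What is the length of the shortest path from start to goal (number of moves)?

Answer: Shortest path length: 4

Derivation:
BFS from (x=7, y=4) until reaching (x=5, y=6):
  Distance 0: (x=7, y=4)
  Distance 1: (x=7, y=3), (x=6, y=4), (x=8, y=4), (x=7, y=5)
  Distance 2: (x=7, y=2), (x=6, y=3), (x=8, y=3), (x=5, y=4), (x=9, y=4), (x=6, y=5), (x=7, y=6)
  Distance 3: (x=6, y=2), (x=8, y=2), (x=5, y=3), (x=9, y=3), (x=4, y=4), (x=10, y=4), (x=5, y=5), (x=9, y=5), (x=6, y=6), (x=8, y=6), (x=7, y=7)
  Distance 4: (x=6, y=1), (x=8, y=1), (x=5, y=2), (x=9, y=2), (x=4, y=3), (x=10, y=3), (x=3, y=4), (x=4, y=5), (x=5, y=6), (x=9, y=6), (x=6, y=7), (x=8, y=7)  <- goal reached here
One shortest path (4 moves): (x=7, y=4) -> (x=6, y=4) -> (x=5, y=4) -> (x=5, y=5) -> (x=5, y=6)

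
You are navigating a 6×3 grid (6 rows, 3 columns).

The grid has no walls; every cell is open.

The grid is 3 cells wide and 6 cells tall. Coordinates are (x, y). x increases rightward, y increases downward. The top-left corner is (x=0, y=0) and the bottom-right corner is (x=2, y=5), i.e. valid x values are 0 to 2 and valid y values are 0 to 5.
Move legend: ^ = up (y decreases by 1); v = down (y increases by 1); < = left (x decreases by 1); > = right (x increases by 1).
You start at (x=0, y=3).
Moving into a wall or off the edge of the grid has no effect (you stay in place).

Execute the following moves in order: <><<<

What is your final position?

Start: (x=0, y=3)
  < (left): blocked, stay at (x=0, y=3)
  > (right): (x=0, y=3) -> (x=1, y=3)
  < (left): (x=1, y=3) -> (x=0, y=3)
  < (left): blocked, stay at (x=0, y=3)
  < (left): blocked, stay at (x=0, y=3)
Final: (x=0, y=3)

Answer: Final position: (x=0, y=3)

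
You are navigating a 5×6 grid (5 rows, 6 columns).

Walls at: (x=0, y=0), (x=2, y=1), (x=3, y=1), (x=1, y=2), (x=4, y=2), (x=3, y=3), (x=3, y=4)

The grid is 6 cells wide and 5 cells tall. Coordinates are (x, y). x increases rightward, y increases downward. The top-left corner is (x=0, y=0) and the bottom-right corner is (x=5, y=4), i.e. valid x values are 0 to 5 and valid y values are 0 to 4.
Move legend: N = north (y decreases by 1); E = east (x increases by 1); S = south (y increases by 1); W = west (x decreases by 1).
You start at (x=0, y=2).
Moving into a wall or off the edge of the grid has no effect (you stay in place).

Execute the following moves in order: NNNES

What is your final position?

Answer: Final position: (x=1, y=1)

Derivation:
Start: (x=0, y=2)
  N (north): (x=0, y=2) -> (x=0, y=1)
  N (north): blocked, stay at (x=0, y=1)
  N (north): blocked, stay at (x=0, y=1)
  E (east): (x=0, y=1) -> (x=1, y=1)
  S (south): blocked, stay at (x=1, y=1)
Final: (x=1, y=1)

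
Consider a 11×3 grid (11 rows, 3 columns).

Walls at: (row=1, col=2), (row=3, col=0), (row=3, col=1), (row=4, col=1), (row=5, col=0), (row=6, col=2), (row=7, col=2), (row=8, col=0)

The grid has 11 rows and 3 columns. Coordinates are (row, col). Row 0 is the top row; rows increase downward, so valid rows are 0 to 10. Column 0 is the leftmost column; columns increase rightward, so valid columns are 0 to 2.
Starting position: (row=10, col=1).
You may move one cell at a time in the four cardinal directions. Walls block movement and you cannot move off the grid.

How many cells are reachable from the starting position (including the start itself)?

BFS flood-fill from (row=10, col=1):
  Distance 0: (row=10, col=1)
  Distance 1: (row=9, col=1), (row=10, col=0), (row=10, col=2)
  Distance 2: (row=8, col=1), (row=9, col=0), (row=9, col=2)
  Distance 3: (row=7, col=1), (row=8, col=2)
  Distance 4: (row=6, col=1), (row=7, col=0)
  Distance 5: (row=5, col=1), (row=6, col=0)
  Distance 6: (row=5, col=2)
  Distance 7: (row=4, col=2)
  Distance 8: (row=3, col=2)
  Distance 9: (row=2, col=2)
  Distance 10: (row=2, col=1)
  Distance 11: (row=1, col=1), (row=2, col=0)
  Distance 12: (row=0, col=1), (row=1, col=0)
  Distance 13: (row=0, col=0), (row=0, col=2)
Total reachable: 24 (grid has 25 open cells total)

Answer: Reachable cells: 24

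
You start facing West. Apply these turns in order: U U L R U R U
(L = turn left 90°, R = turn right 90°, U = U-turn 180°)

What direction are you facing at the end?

Answer: Final heading: North

Derivation:
Start: West
  U (U-turn (180°)) -> East
  U (U-turn (180°)) -> West
  L (left (90° counter-clockwise)) -> South
  R (right (90° clockwise)) -> West
  U (U-turn (180°)) -> East
  R (right (90° clockwise)) -> South
  U (U-turn (180°)) -> North
Final: North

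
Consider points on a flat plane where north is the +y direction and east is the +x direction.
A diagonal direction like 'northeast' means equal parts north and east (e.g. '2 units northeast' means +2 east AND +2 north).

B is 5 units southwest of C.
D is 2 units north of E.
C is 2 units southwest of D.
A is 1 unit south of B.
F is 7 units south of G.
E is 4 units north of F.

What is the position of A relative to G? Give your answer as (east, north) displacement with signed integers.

Place G at the origin (east=0, north=0).
  F is 7 units south of G: delta (east=+0, north=-7); F at (east=0, north=-7).
  E is 4 units north of F: delta (east=+0, north=+4); E at (east=0, north=-3).
  D is 2 units north of E: delta (east=+0, north=+2); D at (east=0, north=-1).
  C is 2 units southwest of D: delta (east=-2, north=-2); C at (east=-2, north=-3).
  B is 5 units southwest of C: delta (east=-5, north=-5); B at (east=-7, north=-8).
  A is 1 unit south of B: delta (east=+0, north=-1); A at (east=-7, north=-9).
Therefore A relative to G: (east=-7, north=-9).

Answer: A is at (east=-7, north=-9) relative to G.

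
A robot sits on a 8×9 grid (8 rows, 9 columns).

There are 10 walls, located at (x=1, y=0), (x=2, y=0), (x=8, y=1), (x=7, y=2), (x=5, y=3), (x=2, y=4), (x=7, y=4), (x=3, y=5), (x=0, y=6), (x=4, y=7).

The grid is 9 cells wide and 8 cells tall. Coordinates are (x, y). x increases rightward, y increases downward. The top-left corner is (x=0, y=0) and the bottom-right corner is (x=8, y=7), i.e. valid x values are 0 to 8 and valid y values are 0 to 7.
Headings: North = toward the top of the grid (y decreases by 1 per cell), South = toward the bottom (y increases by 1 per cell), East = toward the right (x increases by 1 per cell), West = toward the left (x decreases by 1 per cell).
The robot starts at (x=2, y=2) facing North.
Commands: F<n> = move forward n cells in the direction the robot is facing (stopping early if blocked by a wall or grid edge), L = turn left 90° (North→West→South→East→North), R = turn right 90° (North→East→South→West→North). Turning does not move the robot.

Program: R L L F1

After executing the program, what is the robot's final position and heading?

Start: (x=2, y=2), facing North
  R: turn right, now facing East
  L: turn left, now facing North
  L: turn left, now facing West
  F1: move forward 1, now at (x=1, y=2)
Final: (x=1, y=2), facing West

Answer: Final position: (x=1, y=2), facing West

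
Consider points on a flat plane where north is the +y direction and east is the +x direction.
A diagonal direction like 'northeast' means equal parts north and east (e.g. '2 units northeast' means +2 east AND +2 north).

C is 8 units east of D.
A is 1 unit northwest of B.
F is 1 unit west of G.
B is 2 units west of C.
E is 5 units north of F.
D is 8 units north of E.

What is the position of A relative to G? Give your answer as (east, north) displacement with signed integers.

Place G at the origin (east=0, north=0).
  F is 1 unit west of G: delta (east=-1, north=+0); F at (east=-1, north=0).
  E is 5 units north of F: delta (east=+0, north=+5); E at (east=-1, north=5).
  D is 8 units north of E: delta (east=+0, north=+8); D at (east=-1, north=13).
  C is 8 units east of D: delta (east=+8, north=+0); C at (east=7, north=13).
  B is 2 units west of C: delta (east=-2, north=+0); B at (east=5, north=13).
  A is 1 unit northwest of B: delta (east=-1, north=+1); A at (east=4, north=14).
Therefore A relative to G: (east=4, north=14).

Answer: A is at (east=4, north=14) relative to G.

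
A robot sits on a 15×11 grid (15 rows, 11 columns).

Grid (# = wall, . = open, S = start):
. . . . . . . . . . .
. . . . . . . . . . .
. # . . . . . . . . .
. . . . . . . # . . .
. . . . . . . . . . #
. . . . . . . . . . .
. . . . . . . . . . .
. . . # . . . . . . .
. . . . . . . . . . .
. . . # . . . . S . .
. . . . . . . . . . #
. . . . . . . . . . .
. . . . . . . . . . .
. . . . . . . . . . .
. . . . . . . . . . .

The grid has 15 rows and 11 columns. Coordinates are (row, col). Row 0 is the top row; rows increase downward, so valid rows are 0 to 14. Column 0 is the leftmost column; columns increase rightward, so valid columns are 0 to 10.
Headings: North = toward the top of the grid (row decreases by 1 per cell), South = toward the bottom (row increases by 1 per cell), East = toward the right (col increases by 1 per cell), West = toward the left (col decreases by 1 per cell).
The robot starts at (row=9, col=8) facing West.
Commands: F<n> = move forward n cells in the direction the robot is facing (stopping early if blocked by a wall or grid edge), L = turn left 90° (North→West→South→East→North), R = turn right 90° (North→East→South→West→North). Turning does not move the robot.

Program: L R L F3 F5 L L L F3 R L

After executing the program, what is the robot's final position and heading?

Start: (row=9, col=8), facing West
  L: turn left, now facing South
  R: turn right, now facing West
  L: turn left, now facing South
  F3: move forward 3, now at (row=12, col=8)
  F5: move forward 2/5 (blocked), now at (row=14, col=8)
  L: turn left, now facing East
  L: turn left, now facing North
  L: turn left, now facing West
  F3: move forward 3, now at (row=14, col=5)
  R: turn right, now facing North
  L: turn left, now facing West
Final: (row=14, col=5), facing West

Answer: Final position: (row=14, col=5), facing West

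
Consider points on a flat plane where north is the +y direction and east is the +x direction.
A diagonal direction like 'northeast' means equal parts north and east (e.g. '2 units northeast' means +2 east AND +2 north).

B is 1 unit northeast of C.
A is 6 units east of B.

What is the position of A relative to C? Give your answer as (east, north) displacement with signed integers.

Place C at the origin (east=0, north=0).
  B is 1 unit northeast of C: delta (east=+1, north=+1); B at (east=1, north=1).
  A is 6 units east of B: delta (east=+6, north=+0); A at (east=7, north=1).
Therefore A relative to C: (east=7, north=1).

Answer: A is at (east=7, north=1) relative to C.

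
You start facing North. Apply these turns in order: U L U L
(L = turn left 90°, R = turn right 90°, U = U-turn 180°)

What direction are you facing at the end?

Start: North
  U (U-turn (180°)) -> South
  L (left (90° counter-clockwise)) -> East
  U (U-turn (180°)) -> West
  L (left (90° counter-clockwise)) -> South
Final: South

Answer: Final heading: South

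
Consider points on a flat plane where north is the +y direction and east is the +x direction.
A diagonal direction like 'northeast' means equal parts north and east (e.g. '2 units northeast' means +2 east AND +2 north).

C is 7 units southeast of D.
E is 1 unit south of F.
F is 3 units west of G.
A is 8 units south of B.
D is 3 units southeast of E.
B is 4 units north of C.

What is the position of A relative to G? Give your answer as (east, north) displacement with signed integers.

Answer: A is at (east=7, north=-15) relative to G.

Derivation:
Place G at the origin (east=0, north=0).
  F is 3 units west of G: delta (east=-3, north=+0); F at (east=-3, north=0).
  E is 1 unit south of F: delta (east=+0, north=-1); E at (east=-3, north=-1).
  D is 3 units southeast of E: delta (east=+3, north=-3); D at (east=0, north=-4).
  C is 7 units southeast of D: delta (east=+7, north=-7); C at (east=7, north=-11).
  B is 4 units north of C: delta (east=+0, north=+4); B at (east=7, north=-7).
  A is 8 units south of B: delta (east=+0, north=-8); A at (east=7, north=-15).
Therefore A relative to G: (east=7, north=-15).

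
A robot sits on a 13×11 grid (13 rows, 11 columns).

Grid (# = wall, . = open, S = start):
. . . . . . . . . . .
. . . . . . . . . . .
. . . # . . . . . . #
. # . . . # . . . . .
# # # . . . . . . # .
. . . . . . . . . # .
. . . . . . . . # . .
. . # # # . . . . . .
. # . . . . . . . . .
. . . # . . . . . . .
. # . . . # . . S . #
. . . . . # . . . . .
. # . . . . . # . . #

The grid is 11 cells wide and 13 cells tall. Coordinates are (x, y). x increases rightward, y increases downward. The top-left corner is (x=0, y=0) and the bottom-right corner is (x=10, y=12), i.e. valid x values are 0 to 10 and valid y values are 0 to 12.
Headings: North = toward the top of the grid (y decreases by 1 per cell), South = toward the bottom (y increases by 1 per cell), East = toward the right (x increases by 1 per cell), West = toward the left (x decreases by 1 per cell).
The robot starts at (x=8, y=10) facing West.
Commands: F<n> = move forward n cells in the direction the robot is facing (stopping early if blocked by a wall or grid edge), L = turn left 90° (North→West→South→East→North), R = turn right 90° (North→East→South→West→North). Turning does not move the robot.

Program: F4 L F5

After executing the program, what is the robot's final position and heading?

Answer: Final position: (x=6, y=12), facing South

Derivation:
Start: (x=8, y=10), facing West
  F4: move forward 2/4 (blocked), now at (x=6, y=10)
  L: turn left, now facing South
  F5: move forward 2/5 (blocked), now at (x=6, y=12)
Final: (x=6, y=12), facing South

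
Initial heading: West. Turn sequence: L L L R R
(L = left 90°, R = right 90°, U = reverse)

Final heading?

Start: West
  L (left (90° counter-clockwise)) -> South
  L (left (90° counter-clockwise)) -> East
  L (left (90° counter-clockwise)) -> North
  R (right (90° clockwise)) -> East
  R (right (90° clockwise)) -> South
Final: South

Answer: Final heading: South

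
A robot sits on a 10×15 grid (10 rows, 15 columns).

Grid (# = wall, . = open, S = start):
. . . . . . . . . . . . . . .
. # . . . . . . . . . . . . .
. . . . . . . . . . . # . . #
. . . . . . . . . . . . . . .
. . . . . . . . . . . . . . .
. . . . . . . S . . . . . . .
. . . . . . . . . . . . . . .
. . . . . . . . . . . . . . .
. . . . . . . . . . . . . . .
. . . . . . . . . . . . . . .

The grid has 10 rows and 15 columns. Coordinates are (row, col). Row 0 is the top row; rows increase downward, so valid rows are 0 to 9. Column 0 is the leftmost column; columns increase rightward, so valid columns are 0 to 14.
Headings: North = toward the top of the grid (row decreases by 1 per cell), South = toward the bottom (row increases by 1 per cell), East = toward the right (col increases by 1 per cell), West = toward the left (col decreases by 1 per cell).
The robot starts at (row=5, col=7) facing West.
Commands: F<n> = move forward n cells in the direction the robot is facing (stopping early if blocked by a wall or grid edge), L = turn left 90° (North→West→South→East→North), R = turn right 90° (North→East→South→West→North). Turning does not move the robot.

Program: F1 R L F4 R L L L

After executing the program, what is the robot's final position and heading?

Answer: Final position: (row=5, col=2), facing East

Derivation:
Start: (row=5, col=7), facing West
  F1: move forward 1, now at (row=5, col=6)
  R: turn right, now facing North
  L: turn left, now facing West
  F4: move forward 4, now at (row=5, col=2)
  R: turn right, now facing North
  L: turn left, now facing West
  L: turn left, now facing South
  L: turn left, now facing East
Final: (row=5, col=2), facing East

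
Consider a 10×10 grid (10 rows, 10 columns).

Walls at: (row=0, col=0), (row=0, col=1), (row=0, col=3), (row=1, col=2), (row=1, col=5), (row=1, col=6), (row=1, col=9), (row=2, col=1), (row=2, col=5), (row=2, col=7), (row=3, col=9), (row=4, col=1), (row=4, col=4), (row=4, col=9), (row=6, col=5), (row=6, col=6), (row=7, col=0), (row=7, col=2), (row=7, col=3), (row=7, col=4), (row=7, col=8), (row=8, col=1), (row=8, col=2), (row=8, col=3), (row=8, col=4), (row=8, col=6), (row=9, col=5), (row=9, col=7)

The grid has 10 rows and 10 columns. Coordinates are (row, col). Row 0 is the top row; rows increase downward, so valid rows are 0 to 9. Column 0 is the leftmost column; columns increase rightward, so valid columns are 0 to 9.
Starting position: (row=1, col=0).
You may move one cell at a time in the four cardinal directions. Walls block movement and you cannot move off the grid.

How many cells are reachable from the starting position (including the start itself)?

Answer: Reachable cells: 64

Derivation:
BFS flood-fill from (row=1, col=0):
  Distance 0: (row=1, col=0)
  Distance 1: (row=1, col=1), (row=2, col=0)
  Distance 2: (row=3, col=0)
  Distance 3: (row=3, col=1), (row=4, col=0)
  Distance 4: (row=3, col=2), (row=5, col=0)
  Distance 5: (row=2, col=2), (row=3, col=3), (row=4, col=2), (row=5, col=1), (row=6, col=0)
  Distance 6: (row=2, col=3), (row=3, col=4), (row=4, col=3), (row=5, col=2), (row=6, col=1)
  Distance 7: (row=1, col=3), (row=2, col=4), (row=3, col=5), (row=5, col=3), (row=6, col=2), (row=7, col=1)
  Distance 8: (row=1, col=4), (row=3, col=6), (row=4, col=5), (row=5, col=4), (row=6, col=3)
  Distance 9: (row=0, col=4), (row=2, col=6), (row=3, col=7), (row=4, col=6), (row=5, col=5), (row=6, col=4)
  Distance 10: (row=0, col=5), (row=3, col=8), (row=4, col=7), (row=5, col=6)
  Distance 11: (row=0, col=6), (row=2, col=8), (row=4, col=8), (row=5, col=7)
  Distance 12: (row=0, col=7), (row=1, col=8), (row=2, col=9), (row=5, col=8), (row=6, col=7)
  Distance 13: (row=0, col=8), (row=1, col=7), (row=5, col=9), (row=6, col=8), (row=7, col=7)
  Distance 14: (row=0, col=9), (row=6, col=9), (row=7, col=6), (row=8, col=7)
  Distance 15: (row=7, col=5), (row=7, col=9), (row=8, col=8)
  Distance 16: (row=8, col=5), (row=8, col=9), (row=9, col=8)
  Distance 17: (row=9, col=9)
Total reachable: 64 (grid has 72 open cells total)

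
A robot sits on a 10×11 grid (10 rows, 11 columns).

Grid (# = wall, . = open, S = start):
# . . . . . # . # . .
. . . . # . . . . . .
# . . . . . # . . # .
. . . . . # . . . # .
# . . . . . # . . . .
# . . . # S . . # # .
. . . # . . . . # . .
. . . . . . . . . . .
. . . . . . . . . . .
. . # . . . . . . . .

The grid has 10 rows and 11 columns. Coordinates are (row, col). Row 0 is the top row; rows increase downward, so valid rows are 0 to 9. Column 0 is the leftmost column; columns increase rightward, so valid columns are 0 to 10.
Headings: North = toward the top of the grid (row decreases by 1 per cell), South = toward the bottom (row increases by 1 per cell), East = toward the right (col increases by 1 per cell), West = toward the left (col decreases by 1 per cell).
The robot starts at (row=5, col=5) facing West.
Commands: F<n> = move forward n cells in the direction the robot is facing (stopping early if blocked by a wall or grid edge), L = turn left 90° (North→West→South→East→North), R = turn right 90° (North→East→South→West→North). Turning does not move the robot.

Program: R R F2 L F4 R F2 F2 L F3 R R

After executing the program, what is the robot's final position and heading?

Answer: Final position: (row=0, col=10), facing South

Derivation:
Start: (row=5, col=5), facing West
  R: turn right, now facing North
  R: turn right, now facing East
  F2: move forward 2, now at (row=5, col=7)
  L: turn left, now facing North
  F4: move forward 4, now at (row=1, col=7)
  R: turn right, now facing East
  F2: move forward 2, now at (row=1, col=9)
  F2: move forward 1/2 (blocked), now at (row=1, col=10)
  L: turn left, now facing North
  F3: move forward 1/3 (blocked), now at (row=0, col=10)
  R: turn right, now facing East
  R: turn right, now facing South
Final: (row=0, col=10), facing South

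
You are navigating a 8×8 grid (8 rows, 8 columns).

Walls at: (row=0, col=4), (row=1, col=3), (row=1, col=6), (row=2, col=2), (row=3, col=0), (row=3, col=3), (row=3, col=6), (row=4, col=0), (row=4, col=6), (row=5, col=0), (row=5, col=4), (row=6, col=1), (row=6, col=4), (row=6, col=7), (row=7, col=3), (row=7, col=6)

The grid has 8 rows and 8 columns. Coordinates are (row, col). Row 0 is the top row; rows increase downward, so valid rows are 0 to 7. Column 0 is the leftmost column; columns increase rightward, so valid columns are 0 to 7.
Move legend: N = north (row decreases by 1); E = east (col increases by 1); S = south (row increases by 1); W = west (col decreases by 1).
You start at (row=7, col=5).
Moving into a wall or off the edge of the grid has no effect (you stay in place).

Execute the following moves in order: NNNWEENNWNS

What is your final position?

Start: (row=7, col=5)
  N (north): (row=7, col=5) -> (row=6, col=5)
  N (north): (row=6, col=5) -> (row=5, col=5)
  N (north): (row=5, col=5) -> (row=4, col=5)
  W (west): (row=4, col=5) -> (row=4, col=4)
  E (east): (row=4, col=4) -> (row=4, col=5)
  E (east): blocked, stay at (row=4, col=5)
  N (north): (row=4, col=5) -> (row=3, col=5)
  N (north): (row=3, col=5) -> (row=2, col=5)
  W (west): (row=2, col=5) -> (row=2, col=4)
  N (north): (row=2, col=4) -> (row=1, col=4)
  S (south): (row=1, col=4) -> (row=2, col=4)
Final: (row=2, col=4)

Answer: Final position: (row=2, col=4)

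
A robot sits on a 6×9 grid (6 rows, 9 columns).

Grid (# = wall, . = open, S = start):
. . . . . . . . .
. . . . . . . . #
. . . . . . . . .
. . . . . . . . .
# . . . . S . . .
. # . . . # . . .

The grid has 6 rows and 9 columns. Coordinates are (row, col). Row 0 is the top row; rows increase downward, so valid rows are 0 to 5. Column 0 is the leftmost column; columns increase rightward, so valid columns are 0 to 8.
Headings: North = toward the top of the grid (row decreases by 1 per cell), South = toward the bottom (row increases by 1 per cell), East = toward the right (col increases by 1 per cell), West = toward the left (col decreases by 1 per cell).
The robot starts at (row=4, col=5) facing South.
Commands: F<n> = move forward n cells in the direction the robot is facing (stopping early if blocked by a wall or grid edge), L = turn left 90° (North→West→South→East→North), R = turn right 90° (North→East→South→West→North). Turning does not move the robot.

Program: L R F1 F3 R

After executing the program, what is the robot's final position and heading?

Start: (row=4, col=5), facing South
  L: turn left, now facing East
  R: turn right, now facing South
  F1: move forward 0/1 (blocked), now at (row=4, col=5)
  F3: move forward 0/3 (blocked), now at (row=4, col=5)
  R: turn right, now facing West
Final: (row=4, col=5), facing West

Answer: Final position: (row=4, col=5), facing West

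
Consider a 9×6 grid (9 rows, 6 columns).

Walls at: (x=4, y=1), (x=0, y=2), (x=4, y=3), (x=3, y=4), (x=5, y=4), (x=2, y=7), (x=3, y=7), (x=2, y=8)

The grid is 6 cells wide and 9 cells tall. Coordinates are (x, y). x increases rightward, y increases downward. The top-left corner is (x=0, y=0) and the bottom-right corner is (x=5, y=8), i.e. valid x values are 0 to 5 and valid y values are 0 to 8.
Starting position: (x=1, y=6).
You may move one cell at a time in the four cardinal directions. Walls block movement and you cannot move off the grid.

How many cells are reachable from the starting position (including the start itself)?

Answer: Reachable cells: 46

Derivation:
BFS flood-fill from (x=1, y=6):
  Distance 0: (x=1, y=6)
  Distance 1: (x=1, y=5), (x=0, y=6), (x=2, y=6), (x=1, y=7)
  Distance 2: (x=1, y=4), (x=0, y=5), (x=2, y=5), (x=3, y=6), (x=0, y=7), (x=1, y=8)
  Distance 3: (x=1, y=3), (x=0, y=4), (x=2, y=4), (x=3, y=5), (x=4, y=6), (x=0, y=8)
  Distance 4: (x=1, y=2), (x=0, y=3), (x=2, y=3), (x=4, y=5), (x=5, y=6), (x=4, y=7)
  Distance 5: (x=1, y=1), (x=2, y=2), (x=3, y=3), (x=4, y=4), (x=5, y=5), (x=5, y=7), (x=4, y=8)
  Distance 6: (x=1, y=0), (x=0, y=1), (x=2, y=1), (x=3, y=2), (x=3, y=8), (x=5, y=8)
  Distance 7: (x=0, y=0), (x=2, y=0), (x=3, y=1), (x=4, y=2)
  Distance 8: (x=3, y=0), (x=5, y=2)
  Distance 9: (x=4, y=0), (x=5, y=1), (x=5, y=3)
  Distance 10: (x=5, y=0)
Total reachable: 46 (grid has 46 open cells total)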